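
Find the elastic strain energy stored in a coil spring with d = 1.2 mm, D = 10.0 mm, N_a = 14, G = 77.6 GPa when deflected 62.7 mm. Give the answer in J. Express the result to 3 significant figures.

k = Gd⁴/(8D³N_a) = (77.6×10³)(1.2⁴)/(8·10.0³·14) = 1.4367 N/mm
U = ½kδ² = 0.5 × 1.4367 × 62.7² = 2824.1 N·mm = 2.8241 J

2.82 J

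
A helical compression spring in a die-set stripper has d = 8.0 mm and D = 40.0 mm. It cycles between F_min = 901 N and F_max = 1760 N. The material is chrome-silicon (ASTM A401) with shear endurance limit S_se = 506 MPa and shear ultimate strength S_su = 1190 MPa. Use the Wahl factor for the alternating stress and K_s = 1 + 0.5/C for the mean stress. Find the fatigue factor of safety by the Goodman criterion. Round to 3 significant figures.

C = D/d = 40.0/8.0 = 5.0000; K_W = (4C−1)/(4C−4)+0.615/C = 1.3105; K_s = 1+0.5/C = 1.1000
F_a = (F_max−F_min)/2 = 429.5 N; F_m = (F_max+F_min)/2 = 1330.5 N
τ_a = K_W·8F_aD/(πd³) = 1.3105 × 85.446 = 111.98 MPa
τ_m = K_s·8F_mD/(πd³) = 1.1000 × 264.69 = 291.16 MPa
Goodman: 1/n_f = τ_a/S_se + τ_m/S_su = 111.98/506 + 291.16/1190 = 0.22130 + 0.24468 = 0.46597
n_f = 1/0.46597 = 2.146

2.15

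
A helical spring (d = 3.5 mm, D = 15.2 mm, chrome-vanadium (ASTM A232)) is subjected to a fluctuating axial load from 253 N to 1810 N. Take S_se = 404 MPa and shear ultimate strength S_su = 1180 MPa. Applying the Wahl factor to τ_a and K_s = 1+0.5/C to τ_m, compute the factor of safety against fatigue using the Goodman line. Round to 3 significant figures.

0.307

C = D/d = 15.2/3.5 = 4.3429; K_W = (4C−1)/(4C−4)+0.615/C = 1.3660; K_s = 1+0.5/C = 1.1151
F_a = (F_max−F_min)/2 = 778.5 N; F_m = (F_max+F_min)/2 = 1031.5 N
τ_a = K_W·8F_aD/(πd³) = 1.3660 × 702.81 = 960.02 MPa
τ_m = K_s·8F_mD/(πd³) = 1.1151 × 931.21 = 1038.4 MPa
Goodman: 1/n_f = τ_a/S_se + τ_m/S_su = 960.02/404 + 1038.4/1180 = 2.37628 + 0.88002 = 3.2563
n_f = 1/3.2563 = 0.3071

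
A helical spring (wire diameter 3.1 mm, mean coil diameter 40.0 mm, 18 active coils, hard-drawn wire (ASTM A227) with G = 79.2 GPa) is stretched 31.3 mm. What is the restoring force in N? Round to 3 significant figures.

24.8 N

k = Gd⁴/(8D³N_a) = (79.2×10³)(3.1⁴)/(8·40.0³·18) = 0.79365 N/mm
F = k·δ = 0.79365 × 31.3 = 24.841 N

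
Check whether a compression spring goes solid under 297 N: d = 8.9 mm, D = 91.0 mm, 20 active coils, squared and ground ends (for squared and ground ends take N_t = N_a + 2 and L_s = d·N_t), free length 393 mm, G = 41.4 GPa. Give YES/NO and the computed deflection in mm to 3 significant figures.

NO, δ = 138 mm

k = Gd⁴/(8D³N_a) = (41.4×10³)(8.9⁴)/(8·91.0³·20) = 2.1543 N/mm
N_t = 22; L_s = 8.9·22 = 195.8 mm; δ_solid = L₀ − L_s = 393 − 195.8 = 197.2 mm
δ = F/k = 297/2.1543 = 137.86 mm
δ < δ_solid → spring does not go solid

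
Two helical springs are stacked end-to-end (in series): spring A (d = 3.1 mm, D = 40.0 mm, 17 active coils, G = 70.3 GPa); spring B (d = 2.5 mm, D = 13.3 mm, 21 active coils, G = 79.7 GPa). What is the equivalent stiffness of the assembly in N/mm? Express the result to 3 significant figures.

0.681 N/mm

k_A = Gd⁴/(8D³N_a) = (70.3×10³)(3.1⁴)/(8·40.0³·17) = 0.7459 N/mm
k_B = Gd⁴/(8D³N_a) = (79.7×10³)(2.5⁴)/(8·13.3³·21) = 7.8769 N/mm
Series: 1/k_eq = 1/0.7459 + 1/7.8769 = 1.4676; k_eq = 0.68138 N/mm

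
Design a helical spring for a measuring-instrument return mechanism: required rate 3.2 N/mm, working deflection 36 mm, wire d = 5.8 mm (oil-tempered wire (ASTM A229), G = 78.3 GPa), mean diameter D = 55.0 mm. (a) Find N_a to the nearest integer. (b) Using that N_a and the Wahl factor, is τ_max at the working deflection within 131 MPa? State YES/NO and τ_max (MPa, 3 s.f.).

N_a = Gd⁴/(8D³k) = (78.3×10³)(5.8⁴)/(8·55.0³·3.2) = 20.8 → N_a = 21
Actual rate k = Gd⁴/(8D³·21) = 3.1701 N/mm
Working load F = kδ = 3.1701·36 = 114.12 N
C = 55.0/5.8 = 9.4828; K_W = (4C−1)/(4C−4)+0.615/C = 1.1533
τ_max = K_W·8FD/(πd³) = 1.1533·81.921 = 94.478 MPa
τ_max ≤ 131 MPa → acceptable

(a) 21 coils; (b) YES, τ_max = 94.5 MPa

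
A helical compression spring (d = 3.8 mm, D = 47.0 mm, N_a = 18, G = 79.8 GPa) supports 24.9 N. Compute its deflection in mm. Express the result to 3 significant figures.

k = Gd⁴/(8D³N_a) = (79.8×10³)(3.8⁴)/(8·47.0³·18) = 1.113 N/mm
δ = F/k = 24.9 / 1.113 = 22.373 mm

22.4 mm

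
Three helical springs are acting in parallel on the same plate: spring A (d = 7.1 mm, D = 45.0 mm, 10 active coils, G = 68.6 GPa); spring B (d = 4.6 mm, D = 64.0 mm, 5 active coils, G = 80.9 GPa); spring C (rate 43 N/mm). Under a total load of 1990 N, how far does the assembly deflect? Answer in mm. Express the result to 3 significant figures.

28.3 mm

k_A = Gd⁴/(8D³N_a) = (68.6×10³)(7.1⁴)/(8·45.0³·10) = 23.913 N/mm
k_B = Gd⁴/(8D³N_a) = (80.9×10³)(4.6⁴)/(8·64.0³·5) = 3.4545 N/mm
Parallel: k_eq = 23.913 + 3.4545 + 43 = 70.367 N/mm
δ = F/k_eq = 1990/70.367 = 28.28 mm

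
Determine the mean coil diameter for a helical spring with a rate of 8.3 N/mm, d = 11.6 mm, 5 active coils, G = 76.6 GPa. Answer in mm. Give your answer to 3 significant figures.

D = (Gd⁴/(8N_a·k))^(1/3) = (76.6×10³·11.6⁴/(8·5·8.3))^(1/3)
  = (4.17756e+06)^(1/3) = 161.0550 mm

161 mm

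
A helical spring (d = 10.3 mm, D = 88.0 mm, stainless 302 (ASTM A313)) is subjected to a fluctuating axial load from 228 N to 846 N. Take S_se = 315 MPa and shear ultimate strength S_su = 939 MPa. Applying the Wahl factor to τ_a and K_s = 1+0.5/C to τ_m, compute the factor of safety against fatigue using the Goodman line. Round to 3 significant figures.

2.78

C = D/d = 88.0/10.3 = 8.5437; K_W = (4C−1)/(4C−4)+0.615/C = 1.1714; K_s = 1+0.5/C = 1.0585
F_a = (F_max−F_min)/2 = 309 N; F_m = (F_max+F_min)/2 = 537 N
τ_a = K_W·8F_aD/(πd³) = 1.1714 × 63.368 = 74.229 MPa
τ_m = K_s·8F_mD/(πd³) = 1.0585 × 110.12 = 116.57 MPa
Goodman: 1/n_f = τ_a/S_se + τ_m/S_su = 74.229/315 + 116.57/939 = 0.23565 + 0.12414 = 0.35979
n_f = 1/0.35979 = 2.779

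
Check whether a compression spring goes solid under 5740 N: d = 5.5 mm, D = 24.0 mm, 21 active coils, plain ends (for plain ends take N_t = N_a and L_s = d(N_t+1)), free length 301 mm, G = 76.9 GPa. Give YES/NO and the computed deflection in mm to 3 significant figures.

k = Gd⁴/(8D³N_a) = (76.9×10³)(5.5⁴)/(8·24.0³·21) = 30.299 N/mm
N_t = 21; L_s = 5.5·22 = 121 mm; δ_solid = L₀ − L_s = 301 − 121 = 180 mm
δ = F/k = 5740/30.299 = 189.44 mm
δ ≥ δ_solid → spring goes solid

YES, δ = 189 mm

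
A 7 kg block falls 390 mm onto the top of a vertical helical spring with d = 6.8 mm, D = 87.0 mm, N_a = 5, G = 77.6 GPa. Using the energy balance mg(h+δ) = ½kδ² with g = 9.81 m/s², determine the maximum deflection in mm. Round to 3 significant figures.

104 mm

k = Gd⁴/(8D³N_a) = (77.6×10³)(6.8⁴)/(8·87.0³·5) = 6.2991 N/mm
W = mg = 7 × 9.81 = 68.67 N
½kδ² − Wδ − Wh = 0 → δ = (W + √(W² + 2kWh))/k
δ = (68.67 + √(4715.6 + 337397))/6.2991 = (68.67 + 584.9)/6.2991 = 103.76 mm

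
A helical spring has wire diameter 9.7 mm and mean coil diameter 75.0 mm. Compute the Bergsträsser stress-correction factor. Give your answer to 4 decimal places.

1.1790

C = D/d = 75.0/9.7 = 7.7320
K_B = (4C+2)/(4C−3) = 32.928/27.928 = 1.1790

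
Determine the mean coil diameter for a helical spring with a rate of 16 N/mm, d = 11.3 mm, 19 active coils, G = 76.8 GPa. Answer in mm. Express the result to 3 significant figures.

D = (Gd⁴/(8N_a·k))^(1/3) = (76.8×10³·11.3⁴/(8·19·16))^(1/3)
  = (514886)^(1/3) = 80.1501 mm

80.2 mm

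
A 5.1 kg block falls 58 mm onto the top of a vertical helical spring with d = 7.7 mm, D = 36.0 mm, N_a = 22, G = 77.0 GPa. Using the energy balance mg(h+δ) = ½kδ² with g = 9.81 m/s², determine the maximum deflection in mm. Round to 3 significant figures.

14.9 mm

k = Gd⁴/(8D³N_a) = (77.0×10³)(7.7⁴)/(8·36.0³·22) = 32.964 N/mm
W = mg = 5.1 × 9.81 = 50.031 N
½kδ² − Wδ − Wh = 0 → δ = (W + √(W² + 2kWh))/k
δ = (50.031 + √(2503.1 + 191307))/32.964 = (50.031 + 440.24)/32.964 = 14.873 mm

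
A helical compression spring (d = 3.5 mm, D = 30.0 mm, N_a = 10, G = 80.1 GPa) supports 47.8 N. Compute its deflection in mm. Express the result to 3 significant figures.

k = Gd⁴/(8D³N_a) = (80.1×10³)(3.5⁴)/(8·30.0³·10) = 5.5648 N/mm
δ = F/k = 47.8 / 5.5648 = 8.5897 mm

8.59 mm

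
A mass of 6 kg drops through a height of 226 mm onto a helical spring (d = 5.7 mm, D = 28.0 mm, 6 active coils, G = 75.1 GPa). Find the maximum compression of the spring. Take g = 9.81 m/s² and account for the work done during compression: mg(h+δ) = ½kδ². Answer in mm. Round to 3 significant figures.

k = Gd⁴/(8D³N_a) = (75.1×10³)(5.7⁴)/(8·28.0³·6) = 75.236 N/mm
W = mg = 6 × 9.81 = 58.86 N
½kδ² − Wδ − Wh = 0 → δ = (W + √(W² + 2kWh))/k
δ = (58.86 + √(3464.5 + 2.00163e+06))/75.236 = (58.86 + 1416)/75.236 = 19.603 mm

19.6 mm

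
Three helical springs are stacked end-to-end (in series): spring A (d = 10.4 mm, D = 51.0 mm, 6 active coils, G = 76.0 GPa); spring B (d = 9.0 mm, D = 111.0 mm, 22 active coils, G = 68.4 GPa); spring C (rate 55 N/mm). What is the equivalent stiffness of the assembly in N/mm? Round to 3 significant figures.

1.78 N/mm

k_A = Gd⁴/(8D³N_a) = (76.0×10³)(10.4⁴)/(8·51.0³·6) = 139.64 N/mm
k_B = Gd⁴/(8D³N_a) = (68.4×10³)(9.0⁴)/(8·111.0³·22) = 1.8644 N/mm
Series: 1/k_eq = 1/139.64 + 1/1.8644 + 1/55 = 0.5617; k_eq = 1.7803 N/mm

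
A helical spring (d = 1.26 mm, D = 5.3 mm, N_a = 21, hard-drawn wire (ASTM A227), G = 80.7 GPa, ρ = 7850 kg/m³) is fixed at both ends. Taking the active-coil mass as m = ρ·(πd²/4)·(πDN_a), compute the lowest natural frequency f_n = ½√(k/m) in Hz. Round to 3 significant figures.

k = Gd⁴/(8D³N_a) = (80.7×10³)(1.26⁴)/(8·5.3³·21) = 8.1324 N/mm = 8132.4 N/m
Wire length L = πDN_a = π·5.3·21 = 349.66 mm
m = ρ·(πd²/4)·L = 7850 × 1.2469×10⁻⁶ m² × 0.34966 m = 0.0034225 kg
f_n = ½√(k/m) = 0.5·√(8132.4/0.0034225) = 0.5·√(2.3761e+06) = 770.74 Hz

771 Hz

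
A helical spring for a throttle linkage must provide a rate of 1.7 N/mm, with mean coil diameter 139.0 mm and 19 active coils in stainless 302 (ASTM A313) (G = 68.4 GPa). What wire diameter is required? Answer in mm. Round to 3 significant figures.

10.0 mm

d = (8D³N_a·k / G)^(1/4) = (8·139.0³·19·1.7 / (68.4×10³))^0.25
  = (10146)^0.25 = 10.0362 mm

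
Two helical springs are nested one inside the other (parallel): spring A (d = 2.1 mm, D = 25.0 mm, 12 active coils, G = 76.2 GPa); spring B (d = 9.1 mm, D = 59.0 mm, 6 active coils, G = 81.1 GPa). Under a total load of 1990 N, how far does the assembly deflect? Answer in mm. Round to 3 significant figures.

34.7 mm

k_A = Gd⁴/(8D³N_a) = (76.2×10³)(2.1⁴)/(8·25.0³·12) = 0.98796 N/mm
k_B = Gd⁴/(8D³N_a) = (81.1×10³)(9.1⁴)/(8·59.0³·6) = 56.414 N/mm
Parallel: k_eq = 0.98796 + 56.414 = 57.402 N/mm
δ = F/k_eq = 1990/57.402 = 34.668 mm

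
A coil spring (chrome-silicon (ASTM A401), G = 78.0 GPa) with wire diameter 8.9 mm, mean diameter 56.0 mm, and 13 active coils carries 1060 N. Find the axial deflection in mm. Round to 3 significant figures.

39.6 mm

k = Gd⁴/(8D³N_a) = (78.0×10³)(8.9⁴)/(8·56.0³·13) = 26.795 N/mm
δ = F/k = 1060 / 26.795 = 39.559 mm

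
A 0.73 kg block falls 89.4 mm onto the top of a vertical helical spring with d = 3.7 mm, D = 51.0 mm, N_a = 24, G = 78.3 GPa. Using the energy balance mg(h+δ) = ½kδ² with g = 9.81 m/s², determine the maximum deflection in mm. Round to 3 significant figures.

61.2 mm

k = Gd⁴/(8D³N_a) = (78.3×10³)(3.7⁴)/(8·51.0³·24) = 0.57618 N/mm
W = mg = 0.73 × 9.81 = 7.1613 N
½kδ² − Wδ − Wh = 0 → δ = (W + √(W² + 2kWh))/k
δ = (7.1613 + √(51.284 + 737.762))/0.57618 = (7.1613 + 28.09)/0.57618 = 61.181 mm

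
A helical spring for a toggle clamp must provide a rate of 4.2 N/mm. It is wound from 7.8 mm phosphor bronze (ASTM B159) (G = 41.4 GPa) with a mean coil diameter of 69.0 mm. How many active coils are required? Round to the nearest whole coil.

N_a = Gd⁴/(8D³k) = (41.4×10³ × 7.8⁴)/(8 × 69.0³ × 4.2)
    = 1.53242e+08 / 1.10379e+07 = 13.88 → 14 coils

14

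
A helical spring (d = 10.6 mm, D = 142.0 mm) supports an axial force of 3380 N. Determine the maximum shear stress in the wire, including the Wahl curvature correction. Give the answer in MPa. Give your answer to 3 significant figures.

1140 MPa

Spring index C = D/d = 142.0/10.6 = 13.3962
K_W = (4C−1)/(4C−4) + 0.615/C = 52.585/49.585 + 0.0459 = 1.1064
τ₀ = 8FD/(πd³) = 8·3380·142.0/(π·10.6³) = 3.83968e+06/3741.7 = 1026.2 MPa
τ_max = K·τ₀ = 1.1064 × 1026.2 = 1135.4 MPa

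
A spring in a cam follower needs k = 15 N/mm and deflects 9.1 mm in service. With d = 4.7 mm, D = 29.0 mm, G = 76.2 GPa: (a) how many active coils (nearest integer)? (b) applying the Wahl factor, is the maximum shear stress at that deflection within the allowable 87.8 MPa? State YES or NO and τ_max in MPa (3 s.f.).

N_a = Gd⁴/(8D³k) = (76.2×10³)(4.7⁴)/(8·29.0³·15) = 12.7 → N_a = 13
Actual rate k = Gd⁴/(8D³·13) = 14.659 N/mm
Working load F = kδ = 14.659·9.1 = 133.4 N
C = 29.0/4.7 = 6.1702; K_W = (4C−1)/(4C−4)+0.615/C = 1.2447
τ_max = K_W·8FD/(πd³) = 1.2447·94.887 = 118.11 MPa
τ_max > 87.8 MPa → exceeds allowable

(a) 13 coils; (b) NO, τ_max = 118 MPa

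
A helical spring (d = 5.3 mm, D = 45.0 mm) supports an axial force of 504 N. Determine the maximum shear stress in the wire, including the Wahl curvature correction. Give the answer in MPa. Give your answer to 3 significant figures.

455 MPa

Spring index C = D/d = 45.0/5.3 = 8.4906
K_W = (4C−1)/(4C−4) + 0.615/C = 32.962/29.962 + 0.0724 = 1.1726
τ₀ = 8FD/(πd³) = 8·504·45.0/(π·5.3³) = 181440/467.71 = 387.93 MPa
τ_max = K·τ₀ = 1.1726 × 387.93 = 454.87 MPa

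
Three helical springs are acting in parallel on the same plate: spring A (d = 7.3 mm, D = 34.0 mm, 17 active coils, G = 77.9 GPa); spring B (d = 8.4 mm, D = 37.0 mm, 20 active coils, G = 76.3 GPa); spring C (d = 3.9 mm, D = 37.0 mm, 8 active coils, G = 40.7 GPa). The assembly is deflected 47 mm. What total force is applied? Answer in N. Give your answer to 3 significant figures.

k_A = Gd⁴/(8D³N_a) = (77.9×10³)(7.3⁴)/(8·34.0³·17) = 41.386 N/mm
k_B = Gd⁴/(8D³N_a) = (76.3×10³)(8.4⁴)/(8·37.0³·20) = 46.872 N/mm
k_C = Gd⁴/(8D³N_a) = (40.7×10³)(3.9⁴)/(8·37.0³·8) = 2.9045 N/mm
Parallel: k_eq = 41.386 + 46.872 + 2.9045 = 91.163 N/mm
F = k_eq·δ = 91.163·47 = 4284.7 N

4280 N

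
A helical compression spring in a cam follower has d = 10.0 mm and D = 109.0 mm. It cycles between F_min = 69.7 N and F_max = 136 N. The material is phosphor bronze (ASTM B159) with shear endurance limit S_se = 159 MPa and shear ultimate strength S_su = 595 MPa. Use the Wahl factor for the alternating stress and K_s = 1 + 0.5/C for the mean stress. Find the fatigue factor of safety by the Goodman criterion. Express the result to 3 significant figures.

C = D/d = 109.0/10.0 = 10.9000; K_W = (4C−1)/(4C−4)+0.615/C = 1.1322; K_s = 1+0.5/C = 1.0459
F_a = (F_max−F_min)/2 = 33.15 N; F_m = (F_max+F_min)/2 = 102.85 N
τ_a = K_W·8F_aD/(πd³) = 1.1322 × 9.2013 = 10.418 MPa
τ_m = K_s·8F_mD/(πd³) = 1.0459 × 28.548 = 29.857 MPa
Goodman: 1/n_f = τ_a/S_se + τ_m/S_su = 10.418/159 + 29.857/595 = 0.06552 + 0.05018 = 0.1157
n_f = 1/0.1157 = 8.643

8.64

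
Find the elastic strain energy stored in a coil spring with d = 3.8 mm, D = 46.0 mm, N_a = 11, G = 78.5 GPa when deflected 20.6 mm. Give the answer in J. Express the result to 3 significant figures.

k = Gd⁴/(8D³N_a) = (78.5×10³)(3.8⁴)/(8·46.0³·11) = 1.9109 N/mm
U = ½kδ² = 0.5 × 1.9109 × 20.6² = 405.46 N·mm = 0.40546 J

0.405 J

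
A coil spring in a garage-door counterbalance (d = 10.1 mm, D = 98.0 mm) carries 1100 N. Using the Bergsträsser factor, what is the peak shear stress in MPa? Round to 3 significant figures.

304 MPa

Spring index C = D/d = 98.0/10.1 = 9.7030
K_B = (4C+2)/(4C−3) = 40.812/35.812 = 1.1396
τ₀ = 8FD/(πd³) = 8·1100·98.0/(π·10.1³) = 862400/3236.8 = 266.44 MPa
τ_max = K·τ₀ = 1.1396 × 266.44 = 303.64 MPa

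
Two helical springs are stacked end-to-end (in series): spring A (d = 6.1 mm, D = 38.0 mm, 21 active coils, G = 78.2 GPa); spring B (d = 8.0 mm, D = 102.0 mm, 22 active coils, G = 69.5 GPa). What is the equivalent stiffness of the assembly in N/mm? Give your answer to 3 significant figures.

1.35 N/mm

k_A = Gd⁴/(8D³N_a) = (78.2×10³)(6.1⁴)/(8·38.0³·21) = 11.745 N/mm
k_B = Gd⁴/(8D³N_a) = (69.5×10³)(8.0⁴)/(8·102.0³·22) = 1.5242 N/mm
Series: 1/k_eq = 1/11.745 + 1/1.5242 = 0.74124; k_eq = 1.3491 N/mm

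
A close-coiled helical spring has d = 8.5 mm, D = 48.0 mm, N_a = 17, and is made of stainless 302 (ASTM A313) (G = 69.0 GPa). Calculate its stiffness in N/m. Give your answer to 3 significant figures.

23900 N/m

k = Gd⁴/(8D³N_a) = (69.0×10³ × 8.5⁴) / (8 × 48.0³ × 17)
  = 3.60184e+08 / 1.50405e+07 = 23.948 N/mm = 23948 N/m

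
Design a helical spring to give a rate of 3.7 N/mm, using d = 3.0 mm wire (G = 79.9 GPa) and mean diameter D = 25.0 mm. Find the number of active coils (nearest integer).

14

N_a = Gd⁴/(8D³k) = (79.9×10³ × 3.0⁴)/(8 × 25.0³ × 3.7)
    = 6.4719e+06 / 462500 = 13.99 → 14 coils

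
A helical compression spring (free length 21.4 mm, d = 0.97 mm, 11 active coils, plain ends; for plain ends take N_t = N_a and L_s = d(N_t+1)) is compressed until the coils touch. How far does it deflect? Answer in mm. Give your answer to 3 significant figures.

9.76 mm

N_t = 11; L_s = 0.97·12 = 11.64 mm
δ_solid = L₀ − L_s = 21.4 − 11.64 = 9.76 mm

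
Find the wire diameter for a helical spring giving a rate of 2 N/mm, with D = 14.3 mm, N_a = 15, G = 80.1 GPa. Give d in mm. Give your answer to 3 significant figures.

1.72 mm

d = (8D³N_a·k / G)^(1/4) = (8·14.3³·15·2 / (80.1×10³))^0.25
  = (8.7617)^0.25 = 1.7205 mm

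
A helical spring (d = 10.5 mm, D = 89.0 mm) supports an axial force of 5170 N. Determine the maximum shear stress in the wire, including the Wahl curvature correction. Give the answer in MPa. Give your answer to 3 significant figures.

Spring index C = D/d = 89.0/10.5 = 8.4762
K_W = (4C−1)/(4C−4) + 0.615/C = 32.905/29.905 + 0.0726 = 1.1729
τ₀ = 8FD/(πd³) = 8·5170·89.0/(π·10.5³) = 3.68104e+06/3636.8 = 1012.2 MPa
τ_max = K·τ₀ = 1.1729 × 1012.2 = 1187.1 MPa

1190 MPa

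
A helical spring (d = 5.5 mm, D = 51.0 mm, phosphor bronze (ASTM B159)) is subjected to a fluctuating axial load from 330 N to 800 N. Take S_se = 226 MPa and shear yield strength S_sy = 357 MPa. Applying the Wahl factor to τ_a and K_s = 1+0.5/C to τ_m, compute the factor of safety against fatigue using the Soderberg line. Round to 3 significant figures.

C = D/d = 51.0/5.5 = 9.2727; K_W = (4C−1)/(4C−4)+0.615/C = 1.1570; K_s = 1+0.5/C = 1.0539
F_a = (F_max−F_min)/2 = 235 N; F_m = (F_max+F_min)/2 = 565 N
τ_a = K_W·8F_aD/(πd³) = 1.1570 × 183.44 = 212.24 MPa
τ_m = K_s·8F_mD/(πd³) = 1.0539 × 441.03 = 464.81 MPa
Soderberg: 1/n_f = τ_a/S_se + τ_m/S_sy = 212.24/226 + 464.81/357 = 0.93909 + 1.30200 = 2.2411
n_f = 1/2.2411 = 0.4462

0.446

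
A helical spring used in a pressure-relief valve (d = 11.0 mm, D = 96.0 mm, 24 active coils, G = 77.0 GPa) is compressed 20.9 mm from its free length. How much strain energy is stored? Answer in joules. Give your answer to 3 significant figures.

1.45 J

k = Gd⁴/(8D³N_a) = (77.0×10³)(11.0⁴)/(8·96.0³·24) = 6.6366 N/mm
U = ½kδ² = 0.5 × 6.6366 × 20.9² = 1449.5 N·mm = 1.4495 J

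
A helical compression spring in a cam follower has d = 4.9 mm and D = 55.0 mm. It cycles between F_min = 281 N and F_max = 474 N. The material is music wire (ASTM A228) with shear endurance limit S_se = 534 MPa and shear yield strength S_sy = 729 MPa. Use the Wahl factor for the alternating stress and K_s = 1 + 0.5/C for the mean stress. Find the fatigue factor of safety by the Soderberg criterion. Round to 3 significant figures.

1.13

C = D/d = 55.0/4.9 = 11.2245; K_W = (4C−1)/(4C−4)+0.615/C = 1.1281; K_s = 1+0.5/C = 1.0445
F_a = (F_max−F_min)/2 = 96.5 N; F_m = (F_max+F_min)/2 = 377.5 N
τ_a = K_W·8F_aD/(πd³) = 1.1281 × 114.88 = 129.6 MPa
τ_m = K_s·8F_mD/(πd³) = 1.0445 × 449.4 = 469.42 MPa
Soderberg: 1/n_f = τ_a/S_se + τ_m/S_sy = 129.6/534 + 469.42/729 = 0.24270 + 0.64392 = 0.88662
n_f = 1/0.88662 = 1.128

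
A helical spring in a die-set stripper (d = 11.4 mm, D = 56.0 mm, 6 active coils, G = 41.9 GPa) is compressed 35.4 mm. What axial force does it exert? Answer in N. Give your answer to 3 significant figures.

k = Gd⁴/(8D³N_a) = (41.9×10³)(11.4⁴)/(8·56.0³·6) = 83.951 N/mm
F = k·δ = 83.951 × 35.4 = 2971.9 N

2970 N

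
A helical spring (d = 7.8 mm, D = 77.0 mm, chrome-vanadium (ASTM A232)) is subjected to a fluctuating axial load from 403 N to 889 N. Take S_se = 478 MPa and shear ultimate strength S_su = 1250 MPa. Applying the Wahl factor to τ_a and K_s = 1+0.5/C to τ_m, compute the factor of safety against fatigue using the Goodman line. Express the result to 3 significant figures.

2.15

C = D/d = 77.0/7.8 = 9.8718; K_W = (4C−1)/(4C−4)+0.615/C = 1.1468; K_s = 1+0.5/C = 1.0506
F_a = (F_max−F_min)/2 = 243 N; F_m = (F_max+F_min)/2 = 646 N
τ_a = K_W·8F_aD/(πd³) = 1.1468 × 100.4 = 115.15 MPa
τ_m = K_s·8F_mD/(πd³) = 1.0506 × 266.92 = 280.44 MPa
Goodman: 1/n_f = τ_a/S_se + τ_m/S_su = 115.15/478 + 280.44/1250 = 0.24089 + 0.22435 = 0.46525
n_f = 1/0.46525 = 2.149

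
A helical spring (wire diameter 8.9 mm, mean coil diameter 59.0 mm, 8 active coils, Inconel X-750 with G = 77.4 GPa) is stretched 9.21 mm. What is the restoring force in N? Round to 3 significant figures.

340 N

k = Gd⁴/(8D³N_a) = (77.4×10³)(8.9⁴)/(8·59.0³·8) = 36.946 N/mm
F = k·δ = 36.946 × 9.21 = 340.27 N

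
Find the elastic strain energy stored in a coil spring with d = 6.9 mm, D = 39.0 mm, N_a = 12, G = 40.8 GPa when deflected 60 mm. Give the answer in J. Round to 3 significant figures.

29.2 J

k = Gd⁴/(8D³N_a) = (40.8×10³)(6.9⁴)/(8·39.0³·12) = 16.24 N/mm
U = ½kδ² = 0.5 × 16.24 × 60² = 29232 N·mm = 29.232 J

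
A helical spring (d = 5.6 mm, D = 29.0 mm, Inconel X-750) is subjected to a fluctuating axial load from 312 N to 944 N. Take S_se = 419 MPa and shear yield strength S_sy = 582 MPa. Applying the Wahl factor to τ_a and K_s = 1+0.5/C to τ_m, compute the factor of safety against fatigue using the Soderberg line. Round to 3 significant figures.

C = D/d = 29.0/5.6 = 5.1786; K_W = (4C−1)/(4C−4)+0.615/C = 1.2982; K_s = 1+0.5/C = 1.0966
F_a = (F_max−F_min)/2 = 316 N; F_m = (F_max+F_min)/2 = 628 N
τ_a = K_W·8F_aD/(πd³) = 1.2982 × 132.88 = 172.51 MPa
τ_m = K_s·8F_mD/(πd³) = 1.0966 × 264.08 = 289.58 MPa
Soderberg: 1/n_f = τ_a/S_se + τ_m/S_sy = 172.51/419 + 289.58/582 = 0.41172 + 0.49755 = 0.90928
n_f = 1/0.90928 = 1.1

1.10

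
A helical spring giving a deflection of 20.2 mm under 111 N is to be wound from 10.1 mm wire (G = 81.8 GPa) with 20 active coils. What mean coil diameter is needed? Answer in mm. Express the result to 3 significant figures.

Required rate k = F/δ = 111/20.2 = 5.495 N/mm
D = (Gd⁴/(8N_a·k))^(1/3) = (81.8×10³·10.1⁴/(8·20·5.495))^(1/3)
  = (968160)^(1/3) = 98.9272 mm

98.9 mm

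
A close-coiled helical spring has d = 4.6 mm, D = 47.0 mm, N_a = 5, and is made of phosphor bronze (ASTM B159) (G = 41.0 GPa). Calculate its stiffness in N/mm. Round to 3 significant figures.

k = Gd⁴/(8D³N_a) = (41.0×10³ × 4.6⁴) / (8 × 47.0³ × 5)
  = 1.83576e+07 / 4.15292e+06 = 4.4204 N/mm

4.42 N/mm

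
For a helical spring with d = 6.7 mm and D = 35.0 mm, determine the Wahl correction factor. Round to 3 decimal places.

C = D/d = 35.0/6.7 = 5.2239
K_W = (4C−1)/(4C−4) + 0.615/C = 19.896/16.896 + 0.1177 = 1.2953

1.295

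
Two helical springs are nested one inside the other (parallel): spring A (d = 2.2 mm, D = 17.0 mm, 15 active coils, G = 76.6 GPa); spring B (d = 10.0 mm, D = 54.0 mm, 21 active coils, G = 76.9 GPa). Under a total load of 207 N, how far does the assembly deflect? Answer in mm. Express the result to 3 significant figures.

6.45 mm

k_A = Gd⁴/(8D³N_a) = (76.6×10³)(2.2⁴)/(8·17.0³·15) = 3.0436 N/mm
k_B = Gd⁴/(8D³N_a) = (76.9×10³)(10.0⁴)/(8·54.0³·21) = 29.069 N/mm
Parallel: k_eq = 3.0436 + 29.069 = 32.113 N/mm
δ = F/k_eq = 207/32.113 = 6.446 mm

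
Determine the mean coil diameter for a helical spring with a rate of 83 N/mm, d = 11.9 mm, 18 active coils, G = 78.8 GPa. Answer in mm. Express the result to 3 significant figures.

50.9 mm

D = (Gd⁴/(8N_a·k))^(1/3) = (78.8×10³·11.9⁴/(8·18·83))^(1/3)
  = (132213)^(1/3) = 50.9438 mm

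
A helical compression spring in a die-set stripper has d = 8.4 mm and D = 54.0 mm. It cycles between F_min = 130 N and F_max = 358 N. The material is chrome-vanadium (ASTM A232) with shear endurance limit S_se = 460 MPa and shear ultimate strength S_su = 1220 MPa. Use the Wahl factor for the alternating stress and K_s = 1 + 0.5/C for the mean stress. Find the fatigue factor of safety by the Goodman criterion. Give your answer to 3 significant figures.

C = D/d = 54.0/8.4 = 6.4286; K_W = (4C−1)/(4C−4)+0.615/C = 1.2338; K_s = 1+0.5/C = 1.0778
F_a = (F_max−F_min)/2 = 114 N; F_m = (F_max+F_min)/2 = 244 N
τ_a = K_W·8F_aD/(πd³) = 1.2338 × 26.448 = 32.633 MPa
τ_m = K_s·8F_mD/(πd³) = 1.0778 × 56.609 = 61.012 MPa
Goodman: 1/n_f = τ_a/S_se + τ_m/S_su = 32.633/460 + 61.012/1220 = 0.07094 + 0.05001 = 0.12095
n_f = 1/0.12095 = 8.268

8.27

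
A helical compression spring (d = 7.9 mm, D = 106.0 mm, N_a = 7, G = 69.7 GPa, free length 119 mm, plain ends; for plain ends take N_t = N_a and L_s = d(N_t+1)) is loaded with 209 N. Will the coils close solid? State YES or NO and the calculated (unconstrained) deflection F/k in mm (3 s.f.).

NO, δ = 51.3 mm

k = Gd⁴/(8D³N_a) = (69.7×10³)(7.9⁴)/(8·106.0³·7) = 4.0704 N/mm
N_t = 7; L_s = 7.9·8 = 63.2 mm; δ_solid = L₀ − L_s = 119 − 63.2 = 55.8 mm
δ = F/k = 209/4.0704 = 51.346 mm
δ < δ_solid → spring does not go solid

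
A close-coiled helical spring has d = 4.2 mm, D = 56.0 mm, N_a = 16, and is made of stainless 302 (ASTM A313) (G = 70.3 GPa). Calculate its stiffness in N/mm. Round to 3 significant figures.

k = Gd⁴/(8D³N_a) = (70.3×10³ × 4.2⁴) / (8 × 56.0³ × 16)
  = 2.18752e+07 / 2.24788e+07 = 0.97315 N/mm

0.973 N/mm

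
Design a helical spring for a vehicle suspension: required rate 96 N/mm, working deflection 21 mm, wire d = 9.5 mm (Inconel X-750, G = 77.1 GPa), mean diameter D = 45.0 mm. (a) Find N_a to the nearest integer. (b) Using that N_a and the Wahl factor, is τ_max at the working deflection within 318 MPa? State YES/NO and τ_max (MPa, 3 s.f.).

(a) 9 coils; (b) NO, τ_max = 357 MPa

N_a = Gd⁴/(8D³k) = (77.1×10³)(9.5⁴)/(8·45.0³·96) = 8.973 → N_a = 9
Actual rate k = Gd⁴/(8D³·9) = 95.715 N/mm
Working load F = kδ = 95.715·21 = 2010 N
C = 45.0/9.5 = 4.7368; K_W = (4C−1)/(4C−4)+0.615/C = 1.3305
τ_max = K_W·8FD/(πd³) = 1.3305·268.65 = 357.44 MPa
τ_max > 318 MPa → exceeds allowable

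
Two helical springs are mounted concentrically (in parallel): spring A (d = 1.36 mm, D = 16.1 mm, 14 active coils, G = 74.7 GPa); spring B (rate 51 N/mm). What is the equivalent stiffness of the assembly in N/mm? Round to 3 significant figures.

51.5 N/mm

k_A = Gd⁴/(8D³N_a) = (74.7×10³)(1.36⁴)/(8·16.1³·14) = 0.54674 N/mm
Parallel: k_eq = 0.54674 + 51 = 51.547 N/mm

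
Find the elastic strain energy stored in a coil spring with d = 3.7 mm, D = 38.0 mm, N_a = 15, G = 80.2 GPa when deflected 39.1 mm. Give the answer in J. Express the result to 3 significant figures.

k = Gd⁴/(8D³N_a) = (80.2×10³)(3.7⁴)/(8·38.0³·15) = 2.2827 N/mm
U = ½kδ² = 0.5 × 2.2827 × 39.1² = 1744.9 N·mm = 1.7449 J

1.74 J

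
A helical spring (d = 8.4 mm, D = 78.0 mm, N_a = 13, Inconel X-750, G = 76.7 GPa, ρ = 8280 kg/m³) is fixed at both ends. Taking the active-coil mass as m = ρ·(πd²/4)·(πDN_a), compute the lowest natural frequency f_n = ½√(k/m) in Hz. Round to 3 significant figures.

k = Gd⁴/(8D³N_a) = (76.7×10³)(8.4⁴)/(8·78.0³·13) = 7.7374 N/mm = 7737.4 N/m
Wire length L = πDN_a = π·78.0·13 = 3185.6 mm
m = ρ·(πd²/4)·L = 8280 × 55.418×10⁻⁶ m² × 3.1856 m = 1.4617 kg
f_n = ½√(k/m) = 0.5·√(7737.4/1.4617) = 0.5·√(5293.3) = 36.378 Hz

36.4 Hz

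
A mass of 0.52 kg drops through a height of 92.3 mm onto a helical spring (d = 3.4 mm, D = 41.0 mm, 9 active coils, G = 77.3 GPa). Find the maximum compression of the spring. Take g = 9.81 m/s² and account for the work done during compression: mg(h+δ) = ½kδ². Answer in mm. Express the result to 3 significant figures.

23.9 mm

k = Gd⁴/(8D³N_a) = (77.3×10³)(3.4⁴)/(8·41.0³·9) = 2.0817 N/mm
W = mg = 0.52 × 9.81 = 5.1012 N
½kδ² − Wδ − Wh = 0 → δ = (W + √(W² + 2kWh))/k
δ = (5.1012 + √(26.022 + 1960.27))/2.0817 = (5.1012 + 44.568)/2.0817 = 23.86 mm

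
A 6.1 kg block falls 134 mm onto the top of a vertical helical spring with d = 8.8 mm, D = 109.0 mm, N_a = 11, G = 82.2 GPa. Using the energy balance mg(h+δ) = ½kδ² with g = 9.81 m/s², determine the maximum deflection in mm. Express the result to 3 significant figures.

76.3 mm

k = Gd⁴/(8D³N_a) = (82.2×10³)(8.8⁴)/(8·109.0³·11) = 4.3255 N/mm
W = mg = 6.1 × 9.81 = 59.841 N
½kδ² − Wδ − Wh = 0 → δ = (W + √(W² + 2kWh))/k
δ = (59.841 + √(3580.9 + 69370.4))/4.3255 = (59.841 + 270.1)/4.3255 = 76.276 mm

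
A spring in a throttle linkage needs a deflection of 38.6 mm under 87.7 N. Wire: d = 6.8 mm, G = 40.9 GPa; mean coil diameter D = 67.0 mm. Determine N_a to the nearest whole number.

Required rate k = F/δ = 87.7/38.6 = 2.272 N/mm
N_a = Gd⁴/(8D³k) = (40.9×10³ × 6.8⁴)/(8 × 67.0³ × 2.272)
    = 8.74498e+07 / 5.46672e+06 = 16 → 16 coils

16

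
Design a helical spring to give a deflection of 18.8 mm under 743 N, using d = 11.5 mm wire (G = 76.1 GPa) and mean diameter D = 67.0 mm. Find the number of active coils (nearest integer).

14

Required rate k = F/δ = 743/18.8 = 39.521 N/mm
N_a = Gd⁴/(8D³k) = (76.1×10³ × 11.5⁴)/(8 × 67.0³ × 39.521)
    = 1.33099e+09 / 9.50923e+07 = 14 → 14 coils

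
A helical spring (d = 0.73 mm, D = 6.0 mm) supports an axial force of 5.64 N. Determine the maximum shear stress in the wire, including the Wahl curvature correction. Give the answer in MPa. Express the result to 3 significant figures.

Spring index C = D/d = 6.0/0.73 = 8.2192
K_W = (4C−1)/(4C−4) + 0.615/C = 31.877/28.877 + 0.0748 = 1.1787
τ₀ = 8FD/(πd³) = 8·5.64·6.0/(π·0.73³) = 270.72/1.2221 = 221.51 MPa
τ_max = K·τ₀ = 1.1787 × 221.51 = 261.1 MPa

261 MPa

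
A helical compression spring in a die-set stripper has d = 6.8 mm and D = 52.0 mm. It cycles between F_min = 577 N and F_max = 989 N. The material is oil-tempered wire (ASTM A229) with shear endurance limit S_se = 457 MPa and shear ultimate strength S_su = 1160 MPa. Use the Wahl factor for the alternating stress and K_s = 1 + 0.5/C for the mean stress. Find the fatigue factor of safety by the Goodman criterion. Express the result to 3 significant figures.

1.89

C = D/d = 52.0/6.8 = 7.6471; K_W = (4C−1)/(4C−4)+0.615/C = 1.1933; K_s = 1+0.5/C = 1.0654
F_a = (F_max−F_min)/2 = 206 N; F_m = (F_max+F_min)/2 = 783 N
τ_a = K_W·8F_aD/(πd³) = 1.1933 × 86.753 = 103.52 MPa
τ_m = K_s·8F_mD/(πd³) = 1.0654 × 329.75 = 351.31 MPa
Goodman: 1/n_f = τ_a/S_se + τ_m/S_su = 103.52/457 + 351.31/1160 = 0.22652 + 0.30285 = 0.52937
n_f = 1/0.52937 = 1.889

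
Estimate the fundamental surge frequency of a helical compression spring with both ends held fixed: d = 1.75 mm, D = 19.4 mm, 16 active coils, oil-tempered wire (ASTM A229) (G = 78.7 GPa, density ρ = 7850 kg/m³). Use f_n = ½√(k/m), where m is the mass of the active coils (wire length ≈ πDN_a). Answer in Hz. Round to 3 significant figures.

104 Hz

k = Gd⁴/(8D³N_a) = (78.7×10³)(1.75⁴)/(8·19.4³·16) = 0.78979 N/mm = 789.79 N/m
Wire length L = πDN_a = π·19.4·16 = 975.15 mm
m = ρ·(πd²/4)·L = 7850 × 2.4053×10⁻⁶ m² × 0.97515 m = 0.018412 kg
f_n = ½√(k/m) = 0.5·√(789.79/0.018412) = 0.5·√(42895) = 103.56 Hz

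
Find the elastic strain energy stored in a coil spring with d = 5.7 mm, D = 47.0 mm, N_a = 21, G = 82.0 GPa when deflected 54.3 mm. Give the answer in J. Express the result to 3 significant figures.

k = Gd⁴/(8D³N_a) = (82.0×10³)(5.7⁴)/(8·47.0³·21) = 4.9626 N/mm
U = ½kδ² = 0.5 × 4.9626 × 54.3² = 7316.1 N·mm = 7.3161 J

7.32 J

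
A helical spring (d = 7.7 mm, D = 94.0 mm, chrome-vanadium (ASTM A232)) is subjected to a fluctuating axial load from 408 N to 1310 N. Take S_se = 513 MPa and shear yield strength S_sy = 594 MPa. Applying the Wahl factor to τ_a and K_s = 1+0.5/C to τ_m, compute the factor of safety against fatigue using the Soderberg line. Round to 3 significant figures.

0.767

C = D/d = 94.0/7.7 = 12.2078; K_W = (4C−1)/(4C−4)+0.615/C = 1.1173; K_s = 1+0.5/C = 1.0410
F_a = (F_max−F_min)/2 = 451 N; F_m = (F_max+F_min)/2 = 859 N
τ_a = K_W·8F_aD/(πd³) = 1.1173 × 236.47 = 264.2 MPa
τ_m = K_s·8F_mD/(πd³) = 1.0410 × 450.39 = 468.84 MPa
Soderberg: 1/n_f = τ_a/S_se + τ_m/S_sy = 264.2/513 + 468.84/594 = 0.51502 + 0.78929 = 1.3043
n_f = 1/1.3043 = 0.7667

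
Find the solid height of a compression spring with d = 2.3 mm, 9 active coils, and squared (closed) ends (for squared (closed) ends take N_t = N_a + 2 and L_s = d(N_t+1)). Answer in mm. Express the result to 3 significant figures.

squared (closed) ends: N_t = N_a + 2 = 9 + 2 = 11
L_s = d·(N_t+1) = 2.3 × 12 = 27.6 mm

27.6 mm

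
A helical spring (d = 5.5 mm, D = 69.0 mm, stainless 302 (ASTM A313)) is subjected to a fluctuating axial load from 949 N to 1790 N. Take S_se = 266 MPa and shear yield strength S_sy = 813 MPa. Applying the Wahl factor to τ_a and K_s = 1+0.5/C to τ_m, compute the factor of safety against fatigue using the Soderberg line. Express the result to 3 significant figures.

0.270

C = D/d = 69.0/5.5 = 12.5455; K_W = (4C−1)/(4C−4)+0.615/C = 1.1140; K_s = 1+0.5/C = 1.0399
F_a = (F_max−F_min)/2 = 420.5 N; F_m = (F_max+F_min)/2 = 1369.5 N
τ_a = K_W·8F_aD/(πd³) = 1.1140 × 444.09 = 494.7 MPa
τ_m = K_s·8F_mD/(πd³) = 1.0399 × 1446.3 = 1504 MPa
Soderberg: 1/n_f = τ_a/S_se + τ_m/S_sy = 494.7/266 + 1504/813 = 1.85979 + 1.84989 = 3.7097
n_f = 1/3.7097 = 0.2696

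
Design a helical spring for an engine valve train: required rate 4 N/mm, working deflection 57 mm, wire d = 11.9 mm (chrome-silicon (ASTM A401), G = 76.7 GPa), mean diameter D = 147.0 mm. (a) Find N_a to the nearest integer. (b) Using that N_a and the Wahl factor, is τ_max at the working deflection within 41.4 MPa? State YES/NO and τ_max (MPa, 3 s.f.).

N_a = Gd⁴/(8D³k) = (76.7×10³)(11.9⁴)/(8·147.0³·4) = 15.13 → N_a = 15
Actual rate k = Gd⁴/(8D³·15) = 4.0351 N/mm
Working load F = kδ = 4.0351·57 = 230 N
C = 147.0/11.9 = 12.3529; K_W = (4C−1)/(4C−4)+0.615/C = 1.1158
τ_max = K_W·8FD/(πd³) = 1.1158·51.091 = 57.009 MPa
τ_max > 41.4 MPa → exceeds allowable

(a) 15 coils; (b) NO, τ_max = 57.0 MPa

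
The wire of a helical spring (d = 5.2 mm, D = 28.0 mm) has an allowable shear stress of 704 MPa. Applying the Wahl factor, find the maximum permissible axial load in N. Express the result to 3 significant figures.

1080 N

C = D/d = 28.0/5.2 = 5.3846
K_W = (4C−1)/(4C−4) + 0.615/C = 20.538/17.538 + 0.1142 = 1.2853
τ_max = K·8FD/(πd³) → F_max = τ_allow·πd³/(8DK)
F_max = 704·π·5.2³/(8·28.0·1.2853) = 3.1098e+05/287.9 = 1080.2 N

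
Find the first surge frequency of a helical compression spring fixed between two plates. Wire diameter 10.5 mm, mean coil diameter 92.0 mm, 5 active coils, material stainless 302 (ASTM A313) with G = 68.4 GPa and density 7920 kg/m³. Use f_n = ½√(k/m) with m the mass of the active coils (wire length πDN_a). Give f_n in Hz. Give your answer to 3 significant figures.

k = Gd⁴/(8D³N_a) = (68.4×10³)(10.5⁴)/(8·92.0³·5) = 26.693 N/mm = 26693 N/m
Wire length L = πDN_a = π·92.0·5 = 1445.1 mm
m = ρ·(πd²/4)·L = 7920 × 86.59×10⁻⁶ m² × 1.4451 m = 0.99106 kg
f_n = ½√(k/m) = 0.5·√(26693/0.99106) = 0.5·√(26933) = 82.057 Hz

82.1 Hz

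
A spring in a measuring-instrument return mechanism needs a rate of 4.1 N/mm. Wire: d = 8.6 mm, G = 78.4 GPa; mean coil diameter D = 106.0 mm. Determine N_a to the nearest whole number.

N_a = Gd⁴/(8D³k) = (78.4×10³ × 8.6⁴)/(8 × 106.0³ × 4.1)
    = 4.28854e+08 / 3.90653e+07 = 10.98 → 11 coils

11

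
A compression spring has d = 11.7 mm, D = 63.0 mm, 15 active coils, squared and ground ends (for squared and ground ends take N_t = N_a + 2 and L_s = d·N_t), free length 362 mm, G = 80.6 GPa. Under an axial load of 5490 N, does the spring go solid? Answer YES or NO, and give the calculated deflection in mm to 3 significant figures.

NO, δ = 109 mm

k = Gd⁴/(8D³N_a) = (80.6×10³)(11.7⁴)/(8·63.0³·15) = 50.336 N/mm
N_t = 17; L_s = 11.7·17 = 198.9 mm; δ_solid = L₀ − L_s = 362 − 198.9 = 163.1 mm
δ = F/k = 5490/50.336 = 109.07 mm
δ < δ_solid → spring does not go solid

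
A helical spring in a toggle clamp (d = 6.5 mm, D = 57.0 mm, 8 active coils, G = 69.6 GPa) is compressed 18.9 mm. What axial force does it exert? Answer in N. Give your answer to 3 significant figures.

k = Gd⁴/(8D³N_a) = (69.6×10³)(6.5⁴)/(8·57.0³·8) = 10.482 N/mm
F = k·δ = 10.482 × 18.9 = 198.12 N

198 N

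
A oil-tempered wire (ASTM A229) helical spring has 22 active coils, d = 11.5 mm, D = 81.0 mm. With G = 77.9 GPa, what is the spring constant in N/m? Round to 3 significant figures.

k = Gd⁴/(8D³N_a) = (77.9×10³ × 11.5⁴) / (8 × 81.0³ × 22)
  = 1.36248e+09 / 9.35336e+07 = 14.567 N/mm = 14567 N/m

14600 N/m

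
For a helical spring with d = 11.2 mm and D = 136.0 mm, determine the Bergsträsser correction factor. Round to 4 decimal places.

C = D/d = 136.0/11.2 = 12.1429
K_B = (4C+2)/(4C−3) = 50.571/45.571 = 1.1097

1.1097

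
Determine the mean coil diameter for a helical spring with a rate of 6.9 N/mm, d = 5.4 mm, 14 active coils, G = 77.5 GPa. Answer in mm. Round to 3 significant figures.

D = (Gd⁴/(8N_a·k))^(1/3) = (77.5×10³·5.4⁴/(8·14·6.9))^(1/3)
  = (85272.6)^(1/3) = 44.0153 mm

44.0 mm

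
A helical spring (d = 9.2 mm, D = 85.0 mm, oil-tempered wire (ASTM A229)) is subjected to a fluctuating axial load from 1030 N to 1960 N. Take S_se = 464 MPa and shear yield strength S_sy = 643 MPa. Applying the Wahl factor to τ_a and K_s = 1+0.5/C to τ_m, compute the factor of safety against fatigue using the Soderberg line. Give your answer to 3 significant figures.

C = D/d = 85.0/9.2 = 9.2391; K_W = (4C−1)/(4C−4)+0.615/C = 1.1576; K_s = 1+0.5/C = 1.0541
F_a = (F_max−F_min)/2 = 465 N; F_m = (F_max+F_min)/2 = 1495 N
τ_a = K_W·8F_aD/(πd³) = 1.1576 × 129.26 = 149.63 MPa
τ_m = K_s·8F_mD/(πd³) = 1.0541 × 415.56 = 438.05 MPa
Soderberg: 1/n_f = τ_a/S_se + τ_m/S_sy = 149.63/464 + 438.05/643 = 0.32247 + 0.68126 = 1.0037
n_f = 1/1.0037 = 0.9963

0.996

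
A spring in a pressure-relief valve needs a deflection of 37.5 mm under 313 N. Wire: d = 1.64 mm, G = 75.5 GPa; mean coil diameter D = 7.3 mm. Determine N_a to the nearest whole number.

Required rate k = F/δ = 313/37.5 = 8.3467 N/mm
N_a = Gd⁴/(8D³k) = (75.5×10³ × 1.64⁴)/(8 × 7.3³ × 8.3467)
    = 546163 / 25976 = 21.03 → 21 coils

21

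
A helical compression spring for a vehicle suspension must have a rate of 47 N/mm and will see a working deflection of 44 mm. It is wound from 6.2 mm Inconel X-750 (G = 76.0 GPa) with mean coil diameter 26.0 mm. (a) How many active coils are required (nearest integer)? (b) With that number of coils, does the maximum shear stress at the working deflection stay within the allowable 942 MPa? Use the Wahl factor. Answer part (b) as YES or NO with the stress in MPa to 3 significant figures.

(a) 17 coils; (b) YES, τ_max = 793 MPa

N_a = Gd⁴/(8D³k) = (76.0×10³)(6.2⁴)/(8·26.0³·47) = 16.99 → N_a = 17
Actual rate k = Gd⁴/(8D³·17) = 46.981 N/mm
Working load F = kδ = 46.981·44 = 2067.2 N
C = 26.0/6.2 = 4.1935; K_W = (4C−1)/(4C−4)+0.615/C = 1.3815
τ_max = K_W·8FD/(πd³) = 1.3815·574.27 = 793.35 MPa
τ_max ≤ 942 MPa → acceptable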